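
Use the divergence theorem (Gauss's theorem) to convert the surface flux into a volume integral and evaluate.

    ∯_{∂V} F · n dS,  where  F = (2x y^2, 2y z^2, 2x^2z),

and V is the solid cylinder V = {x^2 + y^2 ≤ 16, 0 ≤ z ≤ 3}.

By the divergence theorem,

    ∯_{∂V} F · n dS = ∭_V (∇ · F) dV.

Compute the divergence:
    ∇ · F = ∂F_x/∂x + ∂F_y/∂y + ∂F_z/∂z = 2y^2 + 2z^2 + 2x^2 = 2x^2 + 2y^2 + 2z^2.

In cylindrical coordinates, x = r cos(θ), y = r sin(θ), z = z, dV = r dr dθ dz, with 0 ≤ r ≤ 4, 0 ≤ θ ≤ 2π, 0 ≤ z ≤ 3.

The integrand, after substitution and multiplying by the volume element, becomes (2r^2 + 2z^2) · r, so

    ∭_V (∇·F) dV = ∫_0^{2π} ∫_0^{4} ∫_0^{3} (2r^2 + 2z^2) · r dz dr dθ.

Inner (z from 0 to 3): 6r (r^2 + 3).
Middle (r from 0 to 4): 528.
Outer (θ from 0 to 2π): 1056π.

Therefore ∯_{∂V} F · n dS = 1056π.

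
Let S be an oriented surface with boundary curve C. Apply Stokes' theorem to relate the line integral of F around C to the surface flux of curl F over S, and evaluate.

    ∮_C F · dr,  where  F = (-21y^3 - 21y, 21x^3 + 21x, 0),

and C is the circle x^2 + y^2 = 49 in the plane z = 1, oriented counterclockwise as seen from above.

Let S be the flat disk x^2 + y^2 ≤ 49 in the plane z = 1, with upward unit normal n̂ = ẑ. By Stokes' theorem,

    ∮_C F · dr = ∬_S (∇ × F) · n̂ dS = ∬_D (curl F)_z dA,

where D is the disk x^2 + y^2 ≤ 49.

Compute the curl of F = (-21y^3 - 21y, 21x^3 + 21x, 0):
    (∇ × F)_x = ∂F_z/∂y - ∂F_y/∂z = 0,
    (∇ × F)_y = ∂F_x/∂z - ∂F_z/∂x = 0,
    (∇ × F)_z = ∂F_y/∂x - ∂F_x/∂y = 63x^2 + 63y^2 + 42.

On z = 1, (curl F)_z = 63x^2 + 63y^2 + 42.

Convert to polar (x = r cos θ, y = r sin θ, dA = r dr dθ); the integrand becomes 63r^2 + 42, so

    ∬_D (curl F)_z dA = ∫_0^{2π} ∫_0^{7} (63r^2 + 42) · r dr dθ.

Inner (r from 0 to 7): 155379/4.
Outer (θ from 0 to 2π): 155379π/2.

Therefore ∮_C F · dr = 155379π/2.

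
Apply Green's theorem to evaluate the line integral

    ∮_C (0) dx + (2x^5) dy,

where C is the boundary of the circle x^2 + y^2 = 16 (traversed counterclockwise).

Green's theorem converts the closed line integral into a double integral over the enclosed region D:

    ∮_C P dx + Q dy = ∬_D (∂Q/∂x - ∂P/∂y) dA.

Here P = 0, Q = 2x^5, so

    ∂Q/∂x = 10x^4,    ∂P/∂y = 0,
    ∂Q/∂x - ∂P/∂y = 10x^4.

D is the region x^2 + y^2 ≤ 16. Evaluating the double integral:

In polar coordinates (x = r cos θ, y = r sin θ, dA = r dr dθ) the integrand becomes 10r^4cos(θ)^4, so

    ∬_D (10x^4) dA = ∫_0^{2π} ∫_0^{4} (10r^4cos(θ)^4) · r dr dθ.

Inner (r from 0 to 4): 20480cos(θ)^4/3.
Outer (θ from 0 to 2π): 5120π.

Therefore ∮_C P dx + Q dy = 5120π.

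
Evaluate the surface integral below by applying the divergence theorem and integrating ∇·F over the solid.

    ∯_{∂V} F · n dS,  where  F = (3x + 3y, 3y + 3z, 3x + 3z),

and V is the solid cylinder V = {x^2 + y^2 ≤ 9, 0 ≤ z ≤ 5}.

By the divergence theorem,

    ∯_{∂V} F · n dS = ∭_V (∇ · F) dV.

Compute the divergence:
    ∇ · F = ∂F_x/∂x + ∂F_y/∂y + ∂F_z/∂z = 3 + 3 + 3 = 9.

In cylindrical coordinates, x = r cos(θ), y = r sin(θ), z = z, dV = r dr dθ dz, with 0 ≤ r ≤ 3, 0 ≤ θ ≤ 2π, 0 ≤ z ≤ 5.

The integrand, after substitution and multiplying by the volume element, becomes (9) · r, so

    ∭_V (∇·F) dV = ∫_0^{2π} ∫_0^{3} ∫_0^{5} (9) · r dz dr dθ.

Inner (z from 0 to 5): 45r.
Middle (r from 0 to 3): 405/2.
Outer (θ from 0 to 2π): 405π.

Therefore ∯_{∂V} F · n dS = 405π.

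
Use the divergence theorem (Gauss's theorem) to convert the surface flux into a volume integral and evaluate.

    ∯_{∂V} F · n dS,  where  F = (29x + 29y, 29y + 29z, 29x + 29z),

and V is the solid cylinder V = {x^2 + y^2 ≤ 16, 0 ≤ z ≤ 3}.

By the divergence theorem,

    ∯_{∂V} F · n dS = ∭_V (∇ · F) dV.

Compute the divergence:
    ∇ · F = ∂F_x/∂x + ∂F_y/∂y + ∂F_z/∂z = 29 + 29 + 29 = 87.

In cylindrical coordinates, x = r cos(θ), y = r sin(θ), z = z, dV = r dr dθ dz, with 0 ≤ r ≤ 4, 0 ≤ θ ≤ 2π, 0 ≤ z ≤ 3.

The integrand, after substitution and multiplying by the volume element, becomes (87) · r, so

    ∭_V (∇·F) dV = ∫_0^{2π} ∫_0^{4} ∫_0^{3} (87) · r dz dr dθ.

Inner (z from 0 to 3): 261r.
Middle (r from 0 to 4): 2088.
Outer (θ from 0 to 2π): 4176π.

Therefore ∯_{∂V} F · n dS = 4176π.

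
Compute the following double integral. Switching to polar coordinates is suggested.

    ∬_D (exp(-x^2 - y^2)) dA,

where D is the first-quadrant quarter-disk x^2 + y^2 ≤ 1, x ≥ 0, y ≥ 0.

The region D is 0 ≤ r ≤ 1, 0 ≤ θ ≤ π/2 in polar coordinates, where x = r cos(θ), y = r sin(θ), and dA = r dr dθ.

Under the substitution, the integrand becomes exp(-r^2), so

    ∬_D (exp(-x^2 - y^2)) dA = ∫_{0}^{π/2} ∫_{0}^{1} (exp(-r^2)) · r dr dθ.

Inner integral (in r): ∫_{0}^{1} (exp(-r^2)) · r dr = -(1 - e)exp(-1)/2.

Outer integral (in θ): ∫_{0}^{π/2} (-(1 - e)exp(-1)/2) dθ = -π exp(-1)/4 + π/4.

Therefore ∬_D (exp(-x^2 - y^2)) dA = -π exp(-1)/4 + π/4.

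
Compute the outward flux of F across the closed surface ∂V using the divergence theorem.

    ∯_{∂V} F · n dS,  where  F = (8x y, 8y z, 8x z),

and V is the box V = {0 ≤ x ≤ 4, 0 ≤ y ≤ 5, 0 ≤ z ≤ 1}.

By the divergence theorem,

    ∯_{∂V} F · n dS = ∭_V (∇ · F) dV.

Compute the divergence:
    ∇ · F = ∂F_x/∂x + ∂F_y/∂y + ∂F_z/∂z = 8y + 8z + 8x = 8x + 8y + 8z.

V is a rectangular box, so dV = dx dy dz with 0 ≤ x ≤ 4, 0 ≤ y ≤ 5, 0 ≤ z ≤ 1.

Integrate (8x + 8y + 8z) over V as an iterated integral:

    ∭_V (∇·F) dV = ∫_0^{4} ∫_0^{5} ∫_0^{1} (8x + 8y + 8z) dz dy dx.

Inner (z from 0 to 1): 8x + 8y + 4.
Middle (y from 0 to 5): 40x + 120.
Outer (x from 0 to 4): 800.

Therefore ∯_{∂V} F · n dS = 800.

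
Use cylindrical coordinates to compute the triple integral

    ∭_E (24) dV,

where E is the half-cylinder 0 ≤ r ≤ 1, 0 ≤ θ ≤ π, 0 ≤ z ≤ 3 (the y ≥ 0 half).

In cylindrical coordinates, x = r cos(θ), y = r sin(θ), z = z, and dV = r dr dθ dz.

The integrand becomes 24, so

    ∭_E (24) dV = ∫_{0}^{π} ∫_{0}^{1} ∫_{0}^{3} (24) · r dz dr dθ.

Inner (z): 72r.
Middle (r from 0 to 1): 36.
Outer (θ): 36π.

Therefore the triple integral equals 36π.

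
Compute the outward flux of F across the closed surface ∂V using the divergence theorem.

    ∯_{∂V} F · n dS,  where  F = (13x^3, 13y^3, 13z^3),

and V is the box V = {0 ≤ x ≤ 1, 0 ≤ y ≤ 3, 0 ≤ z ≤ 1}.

By the divergence theorem,

    ∯_{∂V} F · n dS = ∭_V (∇ · F) dV.

Compute the divergence:
    ∇ · F = ∂F_x/∂x + ∂F_y/∂y + ∂F_z/∂z = 39x^2 + 39y^2 + 39z^2.

V is a rectangular box, so dV = dx dy dz with 0 ≤ x ≤ 1, 0 ≤ y ≤ 3, 0 ≤ z ≤ 1.

Integrate (39x^2 + 39y^2 + 39z^2) over V as an iterated integral:

    ∭_V (∇·F) dV = ∫_0^{1} ∫_0^{3} ∫_0^{1} (39x^2 + 39y^2 + 39z^2) dz dy dx.

Inner (z from 0 to 1): 39x^2 + 39y^2 + 13.
Middle (y from 0 to 3): 117x^2 + 390.
Outer (x from 0 to 1): 429.

Therefore ∯_{∂V} F · n dS = 429.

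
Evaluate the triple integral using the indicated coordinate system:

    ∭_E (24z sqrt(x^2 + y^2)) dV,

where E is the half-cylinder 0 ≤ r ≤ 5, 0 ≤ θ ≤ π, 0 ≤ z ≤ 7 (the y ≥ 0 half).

In cylindrical coordinates, x = r cos(θ), y = r sin(θ), z = z, and dV = r dr dθ dz.

The integrand becomes 24r z, so

    ∭_E (24z sqrt(x^2 + y^2)) dV = ∫_{0}^{π} ∫_{0}^{5} ∫_{0}^{7} (24r z) · r dz dr dθ.

Inner (z): 588r^2.
Middle (r from 0 to 5): 24500.
Outer (θ): 24500π.

Therefore the triple integral equals 24500π.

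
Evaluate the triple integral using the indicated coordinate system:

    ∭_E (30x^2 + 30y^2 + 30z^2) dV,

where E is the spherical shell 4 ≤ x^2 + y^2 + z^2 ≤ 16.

In spherical coordinates, x = ρ sin(φ) cos(θ), y = ρ sin(φ) sin(θ), z = ρ cos(φ), and dV = ρ^2 sin(φ) dρ dφ dθ.

The integrand becomes 30ρ^2, so

    ∭_E (30x^2 + 30y^2 + 30z^2) dV = ∫_{0}^{2π} ∫_{0}^{π} ∫_{2}^{4} (30ρ^2) · ρ^2 sin(φ) dρ dφ dθ.

Inner (ρ): 5952sin(φ).
Middle (φ): 11904.
Outer (θ): 23808π.

Therefore the triple integral equals 23808π.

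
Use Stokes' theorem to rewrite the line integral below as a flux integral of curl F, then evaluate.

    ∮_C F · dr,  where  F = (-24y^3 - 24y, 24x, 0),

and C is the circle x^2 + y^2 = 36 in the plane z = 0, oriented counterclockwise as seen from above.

Let S be the flat disk x^2 + y^2 ≤ 36 in the plane z = 0, with upward unit normal n̂ = ẑ. By Stokes' theorem,

    ∮_C F · dr = ∬_S (∇ × F) · n̂ dS = ∬_D (curl F)_z dA,

where D is the disk x^2 + y^2 ≤ 36.

Compute the curl of F = (-24y^3 - 24y, 24x, 0):
    (∇ × F)_x = ∂F_z/∂y - ∂F_y/∂z = 0,
    (∇ × F)_y = ∂F_x/∂z - ∂F_z/∂x = 0,
    (∇ × F)_z = ∂F_y/∂x - ∂F_x/∂y = 72y^2 + 48.

On z = 0, (curl F)_z = 72y^2 + 48.

Convert to polar (x = r cos θ, y = r sin θ, dA = r dr dθ); the integrand becomes 72r^2sin(θ)^2 + 48, so

    ∬_D (curl F)_z dA = ∫_0^{2π} ∫_0^{6} (72r^2sin(θ)^2 + 48) · r dr dθ.

Inner (r from 0 to 6): 23328sin(θ)^2 + 864.
Outer (θ from 0 to 2π): 25056π.

Therefore ∮_C F · dr = 25056π.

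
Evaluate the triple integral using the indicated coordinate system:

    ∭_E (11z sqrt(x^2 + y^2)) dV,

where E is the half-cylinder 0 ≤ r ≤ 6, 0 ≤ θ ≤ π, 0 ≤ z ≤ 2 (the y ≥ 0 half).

In cylindrical coordinates, x = r cos(θ), y = r sin(θ), z = z, and dV = r dr dθ dz.

The integrand becomes 11r z, so

    ∭_E (11z sqrt(x^2 + y^2)) dV = ∫_{0}^{π} ∫_{0}^{6} ∫_{0}^{2} (11r z) · r dz dr dθ.

Inner (z): 22r^2.
Middle (r from 0 to 6): 1584.
Outer (θ): 1584π.

Therefore the triple integral equals 1584π.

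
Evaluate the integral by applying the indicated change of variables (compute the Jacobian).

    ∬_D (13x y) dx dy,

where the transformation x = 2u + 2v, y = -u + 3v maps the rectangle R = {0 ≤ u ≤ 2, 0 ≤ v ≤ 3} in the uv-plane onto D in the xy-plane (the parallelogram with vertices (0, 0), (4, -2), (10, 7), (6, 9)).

Compute the Jacobian determinant of (x, y) with respect to (u, v):

    ∂(x,y)/∂(u,v) = | 2  2 | = (2)(3) - (2)(-1) = 8.
                   | -1  3 |

Its absolute value is |J| = 8 (the area scaling factor).

Substituting x = 2u + 2v, y = -u + 3v into the integrand,

    13x y → -26u^2 + 52u v + 78v^2,

so the integral becomes

    ∬_R (-26u^2 + 52u v + 78v^2) · |J| du dv = ∫_0^2 ∫_0^3 (-208u^2 + 416u v + 624v^2) dv du.

Inner (v): -624u^2 + 1872u + 5616.
Outer (u): 13312.

Therefore ∬_D (13x y) dx dy = 13312.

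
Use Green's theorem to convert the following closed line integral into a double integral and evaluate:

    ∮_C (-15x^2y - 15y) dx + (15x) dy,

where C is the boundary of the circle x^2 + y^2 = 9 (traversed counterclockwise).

Green's theorem converts the closed line integral into a double integral over the enclosed region D:

    ∮_C P dx + Q dy = ∬_D (∂Q/∂x - ∂P/∂y) dA.

Here P = -15x^2y - 15y, Q = 15x, so

    ∂Q/∂x = 15,    ∂P/∂y = -15x^2 - 15,
    ∂Q/∂x - ∂P/∂y = 15x^2 + 30.

D is the region x^2 + y^2 ≤ 9. Evaluating the double integral:

In polar coordinates (x = r cos θ, y = r sin θ, dA = r dr dθ) the integrand becomes 15r^2cos(θ)^2 + 30, so

    ∬_D (15x^2 + 30) dA = ∫_0^{2π} ∫_0^{3} (15r^2cos(θ)^2 + 30) · r dr dθ.

Inner (r from 0 to 3): 1215cos(θ)^2/4 + 135.
Outer (θ from 0 to 2π): 2295π/4.

Therefore ∮_C P dx + Q dy = 2295π/4.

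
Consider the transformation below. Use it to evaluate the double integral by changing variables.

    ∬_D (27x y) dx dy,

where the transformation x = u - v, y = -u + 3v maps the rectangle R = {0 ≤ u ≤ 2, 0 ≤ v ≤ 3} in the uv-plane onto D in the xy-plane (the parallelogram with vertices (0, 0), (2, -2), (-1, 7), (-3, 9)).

Compute the Jacobian determinant of (x, y) with respect to (u, v):

    ∂(x,y)/∂(u,v) = | 1  -1 | = (1)(3) - (-1)(-1) = 2.
                   | -1  3 |

Its absolute value is |J| = 2 (the area scaling factor).

Substituting x = u - v, y = -u + 3v into the integrand,

    27x y → -27u^2 + 108u v - 81v^2,

so the integral becomes

    ∬_R (-27u^2 + 108u v - 81v^2) · |J| du dv = ∫_0^2 ∫_0^3 (-54u^2 + 216u v - 162v^2) dv du.

Inner (v): -162u^2 + 972u - 1458.
Outer (u): -1404.

Therefore ∬_D (27x y) dx dy = -1404.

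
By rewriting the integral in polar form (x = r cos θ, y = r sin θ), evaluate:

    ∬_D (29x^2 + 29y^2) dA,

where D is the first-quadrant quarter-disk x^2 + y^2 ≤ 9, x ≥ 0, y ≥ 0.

The region D is 0 ≤ r ≤ 3, 0 ≤ θ ≤ π/2 in polar coordinates, where x = r cos(θ), y = r sin(θ), and dA = r dr dθ.

Under the substitution, the integrand becomes 29r^2, so

    ∬_D (29x^2 + 29y^2) dA = ∫_{0}^{π/2} ∫_{0}^{3} (29r^2) · r dr dθ.

Inner integral (in r): ∫_{0}^{3} (29r^2) · r dr = 2349/4.

Outer integral (in θ): ∫_{0}^{π/2} (2349/4) dθ = 2349π/8.

Therefore ∬_D (29x^2 + 29y^2) dA = 2349π/8.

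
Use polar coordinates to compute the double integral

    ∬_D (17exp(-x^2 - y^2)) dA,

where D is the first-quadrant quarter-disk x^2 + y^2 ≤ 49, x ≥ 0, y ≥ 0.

The region D is 0 ≤ r ≤ 7, 0 ≤ θ ≤ π/2 in polar coordinates, where x = r cos(θ), y = r sin(θ), and dA = r dr dθ.

Under the substitution, the integrand becomes 17exp(-r^2), so

    ∬_D (17exp(-x^2 - y^2)) dA = ∫_{0}^{π/2} ∫_{0}^{7} (17exp(-r^2)) · r dr dθ.

Inner integral (in r): ∫_{0}^{7} (17exp(-r^2)) · r dr = 17/2 - 17exp(-49)/2.

Outer integral (in θ): ∫_{0}^{π/2} (17/2 - 17exp(-49)/2) dθ = -17π (1 - exp(49))exp(-49)/4.

Therefore ∬_D (17exp(-x^2 - y^2)) dA = -17π (1 - exp(49))exp(-49)/4.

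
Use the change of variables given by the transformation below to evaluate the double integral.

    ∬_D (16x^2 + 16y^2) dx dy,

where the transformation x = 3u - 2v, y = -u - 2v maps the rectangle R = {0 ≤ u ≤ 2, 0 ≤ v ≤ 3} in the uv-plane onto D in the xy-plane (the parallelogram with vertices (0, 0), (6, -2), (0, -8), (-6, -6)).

Compute the Jacobian determinant of (x, y) with respect to (u, v):

    ∂(x,y)/∂(u,v) = | 3  -2 | = (3)(-2) - (-2)(-1) = -8.
                   | -1  -2 |

Its absolute value is |J| = 8 (the area scaling factor).

Substituting x = 3u - 2v, y = -u - 2v into the integrand,

    16x^2 + 16y^2 → 160u^2 - 128u v + 128v^2,

so the integral becomes

    ∬_R (160u^2 - 128u v + 128v^2) · |J| du dv = ∫_0^2 ∫_0^3 (1280u^2 - 1024u v + 1024v^2) dv du.

Inner (v): 3840u^2 - 4608u + 9216.
Outer (u): 19456.

Therefore ∬_D (16x^2 + 16y^2) dx dy = 19456.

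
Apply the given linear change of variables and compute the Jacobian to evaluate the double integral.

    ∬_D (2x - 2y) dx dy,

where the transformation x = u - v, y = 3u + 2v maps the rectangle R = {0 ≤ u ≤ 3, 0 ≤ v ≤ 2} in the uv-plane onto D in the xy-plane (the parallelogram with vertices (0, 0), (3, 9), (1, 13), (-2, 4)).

Compute the Jacobian determinant of (x, y) with respect to (u, v):

    ∂(x,y)/∂(u,v) = | 1  -1 | = (1)(2) - (-1)(3) = 5.
                   | 3  2 |

Its absolute value is |J| = 5 (the area scaling factor).

Substituting x = u - v, y = 3u + 2v into the integrand,

    2x - 2y → -4u - 6v,

so the integral becomes

    ∬_R (-4u - 6v) · |J| du dv = ∫_0^3 ∫_0^2 (-20u - 30v) dv du.

Inner (v): -40u - 60.
Outer (u): -360.

Therefore ∬_D (2x - 2y) dx dy = -360.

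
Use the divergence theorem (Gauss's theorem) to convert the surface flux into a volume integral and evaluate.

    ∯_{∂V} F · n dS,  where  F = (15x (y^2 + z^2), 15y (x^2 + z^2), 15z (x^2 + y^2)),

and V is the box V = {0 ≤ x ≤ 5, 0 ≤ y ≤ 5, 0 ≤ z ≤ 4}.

By the divergence theorem,

    ∯_{∂V} F · n dS = ∭_V (∇ · F) dV.

Compute the divergence:
    ∇ · F = ∂F_x/∂x + ∂F_y/∂y + ∂F_z/∂z = 15y^2 + 15z^2 + 15x^2 + 15z^2 + 15x^2 + 15y^2 = 30x^2 + 30y^2 + 30z^2.

V is a rectangular box, so dV = dx dy dz with 0 ≤ x ≤ 5, 0 ≤ y ≤ 5, 0 ≤ z ≤ 4.

Integrate (30x^2 + 30y^2 + 30z^2) over V as an iterated integral:

    ∭_V (∇·F) dV = ∫_0^{5} ∫_0^{5} ∫_0^{4} (30x^2 + 30y^2 + 30z^2) dz dy dx.

Inner (z from 0 to 4): 120x^2 + 120y^2 + 640.
Middle (y from 0 to 5): 600x^2 + 8200.
Outer (x from 0 to 5): 66000.

Therefore ∯_{∂V} F · n dS = 66000.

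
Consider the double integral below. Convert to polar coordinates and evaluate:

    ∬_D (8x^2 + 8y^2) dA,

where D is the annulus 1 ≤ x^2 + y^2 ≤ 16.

The region D is 1 ≤ r ≤ 4, 0 ≤ θ ≤ 2π in polar coordinates, where x = r cos(θ), y = r sin(θ), and dA = r dr dθ.

Under the substitution, the integrand becomes 8r^2, so

    ∬_D (8x^2 + 8y^2) dA = ∫_{0}^{2π} ∫_{1}^{4} (8r^2) · r dr dθ.

Inner integral (in r): ∫_{1}^{4} (8r^2) · r dr = 510.

Outer integral (in θ): ∫_{0}^{2π} (510) dθ = 1020π.

Therefore ∬_D (8x^2 + 8y^2) dA = 1020π.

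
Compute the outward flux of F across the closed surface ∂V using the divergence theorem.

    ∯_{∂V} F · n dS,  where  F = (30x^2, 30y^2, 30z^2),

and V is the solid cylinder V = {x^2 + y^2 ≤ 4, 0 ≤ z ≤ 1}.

By the divergence theorem,

    ∯_{∂V} F · n dS = ∭_V (∇ · F) dV.

Compute the divergence:
    ∇ · F = ∂F_x/∂x + ∂F_y/∂y + ∂F_z/∂z = 60x + 60y + 60z.

In cylindrical coordinates, x = r cos(θ), y = r sin(θ), z = z, dV = r dr dθ dz, with 0 ≤ r ≤ 2, 0 ≤ θ ≤ 2π, 0 ≤ z ≤ 1.

The integrand, after substitution and multiplying by the volume element, becomes (60sqrt(2)r sin(θ + π/4) + 60z) · r, so

    ∭_V (∇·F) dV = ∫_0^{2π} ∫_0^{2} ∫_0^{1} (60sqrt(2)r sin(θ + π/4) + 60z) · r dz dr dθ.

Inner (z from 0 to 1): 30r (2sqrt(2)r sin(θ + π/4) + 1).
Middle (r from 0 to 2): 160sqrt(2)sin(θ + π/4) + 60.
Outer (θ from 0 to 2π): 120π.

Therefore ∯_{∂V} F · n dS = 120π.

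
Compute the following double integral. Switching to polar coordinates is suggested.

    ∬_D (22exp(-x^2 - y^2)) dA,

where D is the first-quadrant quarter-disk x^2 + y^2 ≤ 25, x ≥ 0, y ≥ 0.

The region D is 0 ≤ r ≤ 5, 0 ≤ θ ≤ π/2 in polar coordinates, where x = r cos(θ), y = r sin(θ), and dA = r dr dθ.

Under the substitution, the integrand becomes 22exp(-r^2), so

    ∬_D (22exp(-x^2 - y^2)) dA = ∫_{0}^{π/2} ∫_{0}^{5} (22exp(-r^2)) · r dr dθ.

Inner integral (in r): ∫_{0}^{5} (22exp(-r^2)) · r dr = 11 - 11exp(-25).

Outer integral (in θ): ∫_{0}^{π/2} (11 - 11exp(-25)) dθ = -11π (1 - exp(25))exp(-25)/2.

Therefore ∬_D (22exp(-x^2 - y^2)) dA = -11π (1 - exp(25))exp(-25)/2.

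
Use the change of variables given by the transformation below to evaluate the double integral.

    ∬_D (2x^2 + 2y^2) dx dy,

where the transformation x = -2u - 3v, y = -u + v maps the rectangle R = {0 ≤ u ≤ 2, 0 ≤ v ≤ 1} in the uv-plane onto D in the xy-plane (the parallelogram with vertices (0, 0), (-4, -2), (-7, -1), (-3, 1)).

Compute the Jacobian determinant of (x, y) with respect to (u, v):

    ∂(x,y)/∂(u,v) = | -2  -3 | = (-2)(1) - (-3)(-1) = -5.
                   | -1  1 |

Its absolute value is |J| = 5 (the area scaling factor).

Substituting x = -2u - 3v, y = -u + v into the integrand,

    2x^2 + 2y^2 → 10u^2 + 20u v + 20v^2,

so the integral becomes

    ∬_R (10u^2 + 20u v + 20v^2) · |J| du dv = ∫_0^2 ∫_0^1 (50u^2 + 100u v + 100v^2) dv du.

Inner (v): 50u^2 + 50u + 100/3.
Outer (u): 300.

Therefore ∬_D (2x^2 + 2y^2) dx dy = 300.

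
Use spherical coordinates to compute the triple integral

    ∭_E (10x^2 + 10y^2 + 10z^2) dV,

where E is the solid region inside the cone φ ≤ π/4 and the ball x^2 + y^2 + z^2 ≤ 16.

In spherical coordinates, x = ρ sin(φ) cos(θ), y = ρ sin(φ) sin(θ), z = ρ cos(φ), and dV = ρ^2 sin(φ) dρ dφ dθ.

The integrand becomes 10ρ^2, so

    ∭_E (10x^2 + 10y^2 + 10z^2) dV = ∫_{0}^{2π} ∫_{0}^{π/4} ∫_{0}^{4} (10ρ^2) · ρ^2 sin(φ) dρ dφ dθ.

Inner (ρ): 2048sin(φ).
Middle (φ): 2048 - 1024sqrt(2).
Outer (θ): 2048π (2 - sqrt(2)).

Therefore the triple integral equals 2048π (2 - sqrt(2)).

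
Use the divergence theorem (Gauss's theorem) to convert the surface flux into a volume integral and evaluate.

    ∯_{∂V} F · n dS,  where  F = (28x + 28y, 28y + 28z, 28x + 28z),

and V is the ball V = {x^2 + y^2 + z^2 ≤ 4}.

By the divergence theorem,

    ∯_{∂V} F · n dS = ∭_V (∇ · F) dV.

Compute the divergence:
    ∇ · F = ∂F_x/∂x + ∂F_y/∂y + ∂F_z/∂z = 28 + 28 + 28 = 84.

In spherical coordinates, x = ρ sin(φ) cos(θ), y = ρ sin(φ) sin(θ), z = ρ cos(φ), dV = ρ^2 sin(φ) dρ dφ dθ, with 0 ≤ ρ ≤ 2, 0 ≤ φ ≤ π, 0 ≤ θ ≤ 2π.

The integrand, after substitution and multiplying by the volume element, becomes (84) · ρ^2 sin(φ), so

    ∭_V (∇·F) dV = ∫_0^{2π} ∫_0^{π} ∫_0^{2} (84) · ρ^2 sin(φ) dρ dφ dθ.

Inner (ρ from 0 to 2): 224sin(φ).
Middle (φ from 0 to π): 448.
Outer (θ from 0 to 2π): 896π.

Therefore ∯_{∂V} F · n dS = 896π.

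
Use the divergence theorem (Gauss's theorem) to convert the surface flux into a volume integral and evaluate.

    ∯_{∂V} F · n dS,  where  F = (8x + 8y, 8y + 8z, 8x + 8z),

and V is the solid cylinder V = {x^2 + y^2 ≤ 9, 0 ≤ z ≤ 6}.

By the divergence theorem,

    ∯_{∂V} F · n dS = ∭_V (∇ · F) dV.

Compute the divergence:
    ∇ · F = ∂F_x/∂x + ∂F_y/∂y + ∂F_z/∂z = 8 + 8 + 8 = 24.

In cylindrical coordinates, x = r cos(θ), y = r sin(θ), z = z, dV = r dr dθ dz, with 0 ≤ r ≤ 3, 0 ≤ θ ≤ 2π, 0 ≤ z ≤ 6.

The integrand, after substitution and multiplying by the volume element, becomes (24) · r, so

    ∭_V (∇·F) dV = ∫_0^{2π} ∫_0^{3} ∫_0^{6} (24) · r dz dr dθ.

Inner (z from 0 to 6): 144r.
Middle (r from 0 to 3): 648.
Outer (θ from 0 to 2π): 1296π.

Therefore ∯_{∂V} F · n dS = 1296π.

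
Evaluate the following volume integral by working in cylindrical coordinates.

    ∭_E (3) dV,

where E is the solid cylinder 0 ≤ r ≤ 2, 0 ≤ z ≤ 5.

In cylindrical coordinates, x = r cos(θ), y = r sin(θ), z = z, and dV = r dr dθ dz.

The integrand becomes 3, so

    ∭_E (3) dV = ∫_{0}^{2π} ∫_{0}^{2} ∫_{0}^{5} (3) · r dz dr dθ.

Inner (z): 15r.
Middle (r from 0 to 2): 30.
Outer (θ): 60π.

Therefore the triple integral equals 60π.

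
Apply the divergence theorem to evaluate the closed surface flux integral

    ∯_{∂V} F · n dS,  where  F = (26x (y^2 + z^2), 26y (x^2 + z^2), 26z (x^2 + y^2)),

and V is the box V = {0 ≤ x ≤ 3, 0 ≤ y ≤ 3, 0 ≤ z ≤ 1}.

By the divergence theorem,

    ∯_{∂V} F · n dS = ∭_V (∇ · F) dV.

Compute the divergence:
    ∇ · F = ∂F_x/∂x + ∂F_y/∂y + ∂F_z/∂z = 26y^2 + 26z^2 + 26x^2 + 26z^2 + 26x^2 + 26y^2 = 52x^2 + 52y^2 + 52z^2.

V is a rectangular box, so dV = dx dy dz with 0 ≤ x ≤ 3, 0 ≤ y ≤ 3, 0 ≤ z ≤ 1.

Integrate (52x^2 + 52y^2 + 52z^2) over V as an iterated integral:

    ∭_V (∇·F) dV = ∫_0^{3} ∫_0^{3} ∫_0^{1} (52x^2 + 52y^2 + 52z^2) dz dy dx.

Inner (z from 0 to 1): 52x^2 + 52y^2 + 52/3.
Middle (y from 0 to 3): 156x^2 + 520.
Outer (x from 0 to 3): 2964.

Therefore ∯_{∂V} F · n dS = 2964.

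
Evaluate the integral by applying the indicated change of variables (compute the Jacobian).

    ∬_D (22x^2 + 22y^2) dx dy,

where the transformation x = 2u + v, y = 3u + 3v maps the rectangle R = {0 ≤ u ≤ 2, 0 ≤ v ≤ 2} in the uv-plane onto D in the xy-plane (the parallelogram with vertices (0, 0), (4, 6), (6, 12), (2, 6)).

Compute the Jacobian determinant of (x, y) with respect to (u, v):

    ∂(x,y)/∂(u,v) = | 2  1 | = (2)(3) - (1)(3) = 3.
                   | 3  3 |

Its absolute value is |J| = 3 (the area scaling factor).

Substituting x = 2u + v, y = 3u + 3v into the integrand,

    22x^2 + 22y^2 → 286u^2 + 484u v + 220v^2,

so the integral becomes

    ∬_R (286u^2 + 484u v + 220v^2) · |J| du dv = ∫_0^2 ∫_0^2 (858u^2 + 1452u v + 660v^2) dv du.

Inner (v): 1716u^2 + 2904u + 1760.
Outer (u): 13904.

Therefore ∬_D (22x^2 + 22y^2) dx dy = 13904.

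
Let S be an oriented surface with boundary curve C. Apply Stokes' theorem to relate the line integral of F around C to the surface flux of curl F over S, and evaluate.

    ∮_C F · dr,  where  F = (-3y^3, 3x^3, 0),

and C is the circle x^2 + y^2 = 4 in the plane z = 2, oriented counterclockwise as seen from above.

Let S be the flat disk x^2 + y^2 ≤ 4 in the plane z = 2, with upward unit normal n̂ = ẑ. By Stokes' theorem,

    ∮_C F · dr = ∬_S (∇ × F) · n̂ dS = ∬_D (curl F)_z dA,

where D is the disk x^2 + y^2 ≤ 4.

Compute the curl of F = (-3y^3, 3x^3, 0):
    (∇ × F)_x = ∂F_z/∂y - ∂F_y/∂z = 0,
    (∇ × F)_y = ∂F_x/∂z - ∂F_z/∂x = 0,
    (∇ × F)_z = ∂F_y/∂x - ∂F_x/∂y = 9x^2 + 9y^2.

On z = 2, (curl F)_z = 9x^2 + 9y^2.

Convert to polar (x = r cos θ, y = r sin θ, dA = r dr dθ); the integrand becomes 9r^2, so

    ∬_D (curl F)_z dA = ∫_0^{2π} ∫_0^{2} (9r^2) · r dr dθ.

Inner (r from 0 to 2): 36.
Outer (θ from 0 to 2π): 72π.

Therefore ∮_C F · dr = 72π.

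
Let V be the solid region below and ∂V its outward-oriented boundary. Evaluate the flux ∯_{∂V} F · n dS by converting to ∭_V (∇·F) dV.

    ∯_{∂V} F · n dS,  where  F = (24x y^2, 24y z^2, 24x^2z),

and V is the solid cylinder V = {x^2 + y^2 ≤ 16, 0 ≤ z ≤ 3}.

By the divergence theorem,

    ∯_{∂V} F · n dS = ∭_V (∇ · F) dV.

Compute the divergence:
    ∇ · F = ∂F_x/∂x + ∂F_y/∂y + ∂F_z/∂z = 24y^2 + 24z^2 + 24x^2 = 24x^2 + 24y^2 + 24z^2.

In cylindrical coordinates, x = r cos(θ), y = r sin(θ), z = z, dV = r dr dθ dz, with 0 ≤ r ≤ 4, 0 ≤ θ ≤ 2π, 0 ≤ z ≤ 3.

The integrand, after substitution and multiplying by the volume element, becomes (24r^2 + 24z^2) · r, so

    ∭_V (∇·F) dV = ∫_0^{2π} ∫_0^{4} ∫_0^{3} (24r^2 + 24z^2) · r dz dr dθ.

Inner (z from 0 to 3): 72r (r^2 + 3).
Middle (r from 0 to 4): 6336.
Outer (θ from 0 to 2π): 12672π.

Therefore ∯_{∂V} F · n dS = 12672π.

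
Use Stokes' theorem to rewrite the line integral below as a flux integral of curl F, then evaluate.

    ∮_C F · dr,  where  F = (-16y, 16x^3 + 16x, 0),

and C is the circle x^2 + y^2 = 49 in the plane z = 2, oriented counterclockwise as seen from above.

Let S be the flat disk x^2 + y^2 ≤ 49 in the plane z = 2, with upward unit normal n̂ = ẑ. By Stokes' theorem,

    ∮_C F · dr = ∬_S (∇ × F) · n̂ dS = ∬_D (curl F)_z dA,

where D is the disk x^2 + y^2 ≤ 49.

Compute the curl of F = (-16y, 16x^3 + 16x, 0):
    (∇ × F)_x = ∂F_z/∂y - ∂F_y/∂z = 0,
    (∇ × F)_y = ∂F_x/∂z - ∂F_z/∂x = 0,
    (∇ × F)_z = ∂F_y/∂x - ∂F_x/∂y = 48x^2 + 32.

On z = 2, (curl F)_z = 48x^2 + 32.

Convert to polar (x = r cos θ, y = r sin θ, dA = r dr dθ); the integrand becomes 48r^2cos(θ)^2 + 32, so

    ∬_D (curl F)_z dA = ∫_0^{2π} ∫_0^{7} (48r^2cos(θ)^2 + 32) · r dr dθ.

Inner (r from 0 to 7): 28812cos(θ)^2 + 784.
Outer (θ from 0 to 2π): 30380π.

Therefore ∮_C F · dr = 30380π.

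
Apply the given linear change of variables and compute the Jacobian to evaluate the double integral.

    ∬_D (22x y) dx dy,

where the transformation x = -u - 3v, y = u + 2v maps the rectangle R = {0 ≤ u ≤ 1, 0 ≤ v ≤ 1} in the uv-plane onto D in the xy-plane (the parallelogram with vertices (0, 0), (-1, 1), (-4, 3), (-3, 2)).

Compute the Jacobian determinant of (x, y) with respect to (u, v):

    ∂(x,y)/∂(u,v) = | -1  -3 | = (-1)(2) - (-3)(1) = 1.
                   | 1  2 |

Its absolute value is |J| = 1 (the area scaling factor).

Substituting x = -u - 3v, y = u + 2v into the integrand,

    22x y → -22u^2 - 110u v - 132v^2,

so the integral becomes

    ∬_R (-22u^2 - 110u v - 132v^2) · |J| du dv = ∫_0^1 ∫_0^1 (-22u^2 - 110u v - 132v^2) dv du.

Inner (v): -22u^2 - 55u - 44.
Outer (u): -473/6.

Therefore ∬_D (22x y) dx dy = -473/6.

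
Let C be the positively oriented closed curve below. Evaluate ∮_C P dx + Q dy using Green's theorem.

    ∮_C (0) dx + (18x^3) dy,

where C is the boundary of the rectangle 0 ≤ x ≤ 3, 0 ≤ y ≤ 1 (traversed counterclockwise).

Green's theorem converts the closed line integral into a double integral over the enclosed region D:

    ∮_C P dx + Q dy = ∬_D (∂Q/∂x - ∂P/∂y) dA.

Here P = 0, Q = 18x^3, so

    ∂Q/∂x = 54x^2,    ∂P/∂y = 0,
    ∂Q/∂x - ∂P/∂y = 54x^2.

D is the region 0 ≤ x ≤ 3, 0 ≤ y ≤ 1. Evaluating the double integral:

    ∬_D (54x^2) dA = ∫_0^{3} ∫_0^{1} (54x^2) dy dx.

Inner (y from 0 to 1): 54x^2.
Outer (x from 0 to 3): 486.

Therefore ∮_C P dx + Q dy = 486.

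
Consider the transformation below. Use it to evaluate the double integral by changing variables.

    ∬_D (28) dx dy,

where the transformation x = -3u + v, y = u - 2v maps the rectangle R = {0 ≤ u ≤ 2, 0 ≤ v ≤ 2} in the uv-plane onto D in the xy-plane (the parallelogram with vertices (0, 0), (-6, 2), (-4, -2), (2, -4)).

Compute the Jacobian determinant of (x, y) with respect to (u, v):

    ∂(x,y)/∂(u,v) = | -3  1 | = (-3)(-2) - (1)(1) = 5.
                   | 1  -2 |

Its absolute value is |J| = 5 (the area scaling factor).

Substituting x = -3u + v, y = u - 2v into the integrand,

    28 → 28,

so the integral becomes

    ∬_R (28) · |J| du dv = ∫_0^2 ∫_0^2 (140) dv du.

Inner (v): 280.
Outer (u): 560.

Therefore ∬_D (28) dx dy = 560.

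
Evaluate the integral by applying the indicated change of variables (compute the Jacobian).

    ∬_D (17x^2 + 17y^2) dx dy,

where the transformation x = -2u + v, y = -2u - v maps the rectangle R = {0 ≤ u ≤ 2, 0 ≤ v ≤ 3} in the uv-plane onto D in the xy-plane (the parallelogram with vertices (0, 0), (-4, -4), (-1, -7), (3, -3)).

Compute the Jacobian determinant of (x, y) with respect to (u, v):

    ∂(x,y)/∂(u,v) = | -2  1 | = (-2)(-1) - (1)(-2) = 4.
                   | -2  -1 |

Its absolute value is |J| = 4 (the area scaling factor).

Substituting x = -2u + v, y = -2u - v into the integrand,

    17x^2 + 17y^2 → 136u^2 + 34v^2,

so the integral becomes

    ∬_R (136u^2 + 34v^2) · |J| du dv = ∫_0^2 ∫_0^3 (544u^2 + 136v^2) dv du.

Inner (v): 1632u^2 + 1224.
Outer (u): 6800.

Therefore ∬_D (17x^2 + 17y^2) dx dy = 6800.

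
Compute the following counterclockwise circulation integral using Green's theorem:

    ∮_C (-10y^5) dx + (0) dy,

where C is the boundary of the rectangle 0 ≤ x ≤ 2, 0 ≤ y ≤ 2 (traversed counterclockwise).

Green's theorem converts the closed line integral into a double integral over the enclosed region D:

    ∮_C P dx + Q dy = ∬_D (∂Q/∂x - ∂P/∂y) dA.

Here P = -10y^5, Q = 0, so

    ∂Q/∂x = 0,    ∂P/∂y = -50y^4,
    ∂Q/∂x - ∂P/∂y = 50y^4.

D is the region 0 ≤ x ≤ 2, 0 ≤ y ≤ 2. Evaluating the double integral:

    ∬_D (50y^4) dA = ∫_0^{2} ∫_0^{2} (50y^4) dy dx.

Inner (y from 0 to 2): 320.
Outer (x from 0 to 2): 640.

Therefore ∮_C P dx + Q dy = 640.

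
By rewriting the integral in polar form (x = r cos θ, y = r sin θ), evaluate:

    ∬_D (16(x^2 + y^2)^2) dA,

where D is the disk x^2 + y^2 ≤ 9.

The region D is 0 ≤ r ≤ 3, 0 ≤ θ ≤ 2π in polar coordinates, where x = r cos(θ), y = r sin(θ), and dA = r dr dθ.

Under the substitution, the integrand becomes 16r^4, so

    ∬_D (16(x^2 + y^2)^2) dA = ∫_{0}^{2π} ∫_{0}^{3} (16r^4) · r dr dθ.

Inner integral (in r): ∫_{0}^{3} (16r^4) · r dr = 1944.

Outer integral (in θ): ∫_{0}^{2π} (1944) dθ = 3888π.

Therefore ∬_D (16(x^2 + y^2)^2) dA = 3888π.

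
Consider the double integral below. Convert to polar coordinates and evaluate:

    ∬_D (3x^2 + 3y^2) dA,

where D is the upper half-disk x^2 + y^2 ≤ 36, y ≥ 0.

The region D is 0 ≤ r ≤ 6, 0 ≤ θ ≤ π in polar coordinates, where x = r cos(θ), y = r sin(θ), and dA = r dr dθ.

Under the substitution, the integrand becomes 3r^2, so

    ∬_D (3x^2 + 3y^2) dA = ∫_{0}^{π} ∫_{0}^{6} (3r^2) · r dr dθ.

Inner integral (in r): ∫_{0}^{6} (3r^2) · r dr = 972.

Outer integral (in θ): ∫_{0}^{π} (972) dθ = 972π.

Therefore ∬_D (3x^2 + 3y^2) dA = 972π.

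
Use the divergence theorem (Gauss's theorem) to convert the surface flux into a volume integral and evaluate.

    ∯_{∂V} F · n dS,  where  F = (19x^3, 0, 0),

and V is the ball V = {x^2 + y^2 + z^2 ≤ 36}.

By the divergence theorem,

    ∯_{∂V} F · n dS = ∭_V (∇ · F) dV.

Compute the divergence:
    ∇ · F = ∂F_x/∂x + ∂F_y/∂y + ∂F_z/∂z = 57x^2 + 0 + 0 = 57x^2.

In spherical coordinates, x = ρ sin(φ) cos(θ), y = ρ sin(φ) sin(θ), z = ρ cos(φ), dV = ρ^2 sin(φ) dρ dφ dθ, with 0 ≤ ρ ≤ 6, 0 ≤ φ ≤ π, 0 ≤ θ ≤ 2π.

The integrand, after substitution and multiplying by the volume element, becomes (57ρ^2sin(φ)^2cos(θ)^2) · ρ^2 sin(φ), so

    ∭_V (∇·F) dV = ∫_0^{2π} ∫_0^{π} ∫_0^{6} (57ρ^2sin(φ)^2cos(θ)^2) · ρ^2 sin(φ) dρ dφ dθ.

Inner (ρ from 0 to 6): 443232sin(φ)^3cos(θ)^2/5.
Middle (φ from 0 to π): 590976cos(θ)^2/5.
Outer (θ from 0 to 2π): 590976π/5.

Therefore ∯_{∂V} F · n dS = 590976π/5.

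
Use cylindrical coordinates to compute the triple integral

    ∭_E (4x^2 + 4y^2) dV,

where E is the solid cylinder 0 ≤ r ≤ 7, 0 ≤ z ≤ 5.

In cylindrical coordinates, x = r cos(θ), y = r sin(θ), z = z, and dV = r dr dθ dz.

The integrand becomes 4r^2, so

    ∭_E (4x^2 + 4y^2) dV = ∫_{0}^{2π} ∫_{0}^{7} ∫_{0}^{5} (4r^2) · r dz dr dθ.

Inner (z): 20r^3.
Middle (r from 0 to 7): 12005.
Outer (θ): 24010π.

Therefore the triple integral equals 24010π.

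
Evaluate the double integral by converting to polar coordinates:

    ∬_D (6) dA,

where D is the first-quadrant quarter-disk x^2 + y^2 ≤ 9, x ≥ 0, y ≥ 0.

The region D is 0 ≤ r ≤ 3, 0 ≤ θ ≤ π/2 in polar coordinates, where x = r cos(θ), y = r sin(θ), and dA = r dr dθ.

Under the substitution, the integrand becomes 6, so

    ∬_D (6) dA = ∫_{0}^{π/2} ∫_{0}^{3} (6) · r dr dθ.

Inner integral (in r): ∫_{0}^{3} (6) · r dr = 27.

Outer integral (in θ): ∫_{0}^{π/2} (27) dθ = 27π/2.

Therefore ∬_D (6) dA = 27π/2.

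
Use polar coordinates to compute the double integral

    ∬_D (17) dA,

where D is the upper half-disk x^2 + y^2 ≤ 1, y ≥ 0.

The region D is 0 ≤ r ≤ 1, 0 ≤ θ ≤ π in polar coordinates, where x = r cos(θ), y = r sin(θ), and dA = r dr dθ.

Under the substitution, the integrand becomes 17, so

    ∬_D (17) dA = ∫_{0}^{π} ∫_{0}^{1} (17) · r dr dθ.

Inner integral (in r): ∫_{0}^{1} (17) · r dr = 17/2.

Outer integral (in θ): ∫_{0}^{π} (17/2) dθ = 17π/2.

Therefore ∬_D (17) dA = 17π/2.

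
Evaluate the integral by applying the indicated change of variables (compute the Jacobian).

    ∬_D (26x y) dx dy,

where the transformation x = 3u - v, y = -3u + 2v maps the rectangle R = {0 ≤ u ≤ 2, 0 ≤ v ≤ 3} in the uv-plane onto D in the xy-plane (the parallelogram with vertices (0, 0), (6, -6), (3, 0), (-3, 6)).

Compute the Jacobian determinant of (x, y) with respect to (u, v):

    ∂(x,y)/∂(u,v) = | 3  -1 | = (3)(2) - (-1)(-3) = 3.
                   | -3  2 |

Its absolute value is |J| = 3 (the area scaling factor).

Substituting x = 3u - v, y = -3u + 2v into the integrand,

    26x y → -234u^2 + 234u v - 52v^2,

so the integral becomes

    ∬_R (-234u^2 + 234u v - 52v^2) · |J| du dv = ∫_0^2 ∫_0^3 (-702u^2 + 702u v - 156v^2) dv du.

Inner (v): -2106u^2 + 3159u - 1404.
Outer (u): -2106.

Therefore ∬_D (26x y) dx dy = -2106.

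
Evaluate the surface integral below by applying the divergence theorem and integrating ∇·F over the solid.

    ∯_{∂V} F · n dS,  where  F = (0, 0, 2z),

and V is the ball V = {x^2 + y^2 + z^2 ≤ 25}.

By the divergence theorem,

    ∯_{∂V} F · n dS = ∭_V (∇ · F) dV.

Compute the divergence:
    ∇ · F = ∂F_x/∂x + ∂F_y/∂y + ∂F_z/∂z = 0 + 0 + 2 = 2.

In spherical coordinates, x = ρ sin(φ) cos(θ), y = ρ sin(φ) sin(θ), z = ρ cos(φ), dV = ρ^2 sin(φ) dρ dφ dθ, with 0 ≤ ρ ≤ 5, 0 ≤ φ ≤ π, 0 ≤ θ ≤ 2π.

The integrand, after substitution and multiplying by the volume element, becomes (2) · ρ^2 sin(φ), so

    ∭_V (∇·F) dV = ∫_0^{2π} ∫_0^{π} ∫_0^{5} (2) · ρ^2 sin(φ) dρ dφ dθ.

Inner (ρ from 0 to 5): 250sin(φ)/3.
Middle (φ from 0 to π): 500/3.
Outer (θ from 0 to 2π): 1000π/3.

Therefore ∯_{∂V} F · n dS = 1000π/3.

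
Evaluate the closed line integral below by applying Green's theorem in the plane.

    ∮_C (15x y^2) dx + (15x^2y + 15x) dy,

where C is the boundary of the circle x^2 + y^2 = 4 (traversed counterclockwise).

Green's theorem converts the closed line integral into a double integral over the enclosed region D:

    ∮_C P dx + Q dy = ∬_D (∂Q/∂x - ∂P/∂y) dA.

Here P = 15x y^2, Q = 15x^2y + 15x, so

    ∂Q/∂x = 30x y + 15,    ∂P/∂y = 30x y,
    ∂Q/∂x - ∂P/∂y = 15.

D is the region x^2 + y^2 ≤ 4. Evaluating the double integral:

In polar coordinates (x = r cos θ, y = r sin θ, dA = r dr dθ) the integrand becomes 15, so

    ∬_D (15) dA = ∫_0^{2π} ∫_0^{2} (15) · r dr dθ.

Inner (r from 0 to 2): 30.
Outer (θ from 0 to 2π): 60π.

Therefore ∮_C P dx + Q dy = 60π.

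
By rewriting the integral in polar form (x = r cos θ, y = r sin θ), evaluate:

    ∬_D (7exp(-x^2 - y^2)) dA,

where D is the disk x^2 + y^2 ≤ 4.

The region D is 0 ≤ r ≤ 2, 0 ≤ θ ≤ 2π in polar coordinates, where x = r cos(θ), y = r sin(θ), and dA = r dr dθ.

Under the substitution, the integrand becomes 7exp(-r^2), so

    ∬_D (7exp(-x^2 - y^2)) dA = ∫_{0}^{2π} ∫_{0}^{2} (7exp(-r^2)) · r dr dθ.

Inner integral (in r): ∫_{0}^{2} (7exp(-r^2)) · r dr = 7/2 - 7exp(-4)/2.

Outer integral (in θ): ∫_{0}^{2π} (7/2 - 7exp(-4)/2) dθ = -7π exp(-4) + 7π.

Therefore ∬_D (7exp(-x^2 - y^2)) dA = -7π exp(-4) + 7π.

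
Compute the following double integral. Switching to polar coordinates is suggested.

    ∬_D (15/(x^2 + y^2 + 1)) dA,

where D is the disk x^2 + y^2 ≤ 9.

The region D is 0 ≤ r ≤ 3, 0 ≤ θ ≤ 2π in polar coordinates, where x = r cos(θ), y = r sin(θ), and dA = r dr dθ.

Under the substitution, the integrand becomes 15/(r^2 + 1), so

    ∬_D (15/(x^2 + y^2 + 1)) dA = ∫_{0}^{2π} ∫_{0}^{3} (15/(r^2 + 1)) · r dr dθ.

Inner integral (in r): ∫_{0}^{3} (15/(r^2 + 1)) · r dr = 15log(10)/2.

Outer integral (in θ): ∫_{0}^{2π} (15log(10)/2) dθ = 15π log(10).

Therefore ∬_D (15/(x^2 + y^2 + 1)) dA = 15π log(10).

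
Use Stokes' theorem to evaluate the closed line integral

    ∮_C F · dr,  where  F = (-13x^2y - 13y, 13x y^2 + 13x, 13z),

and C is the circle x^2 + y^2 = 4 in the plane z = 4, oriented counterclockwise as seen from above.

Let S be the flat disk x^2 + y^2 ≤ 4 in the plane z = 4, with upward unit normal n̂ = ẑ. By Stokes' theorem,

    ∮_C F · dr = ∬_S (∇ × F) · n̂ dS = ∬_D (curl F)_z dA,

where D is the disk x^2 + y^2 ≤ 4.

Compute the curl of F = (-13x^2y - 13y, 13x y^2 + 13x, 13z):
    (∇ × F)_x = ∂F_z/∂y - ∂F_y/∂z = 0,
    (∇ × F)_y = ∂F_x/∂z - ∂F_z/∂x = 0,
    (∇ × F)_z = ∂F_y/∂x - ∂F_x/∂y = 13x^2 + 13y^2 + 26.

On z = 4, (curl F)_z = 13x^2 + 13y^2 + 26.

Convert to polar (x = r cos θ, y = r sin θ, dA = r dr dθ); the integrand becomes 13r^2 + 26, so

    ∬_D (curl F)_z dA = ∫_0^{2π} ∫_0^{2} (13r^2 + 26) · r dr dθ.

Inner (r from 0 to 2): 104.
Outer (θ from 0 to 2π): 208π.

Therefore ∮_C F · dr = 208π.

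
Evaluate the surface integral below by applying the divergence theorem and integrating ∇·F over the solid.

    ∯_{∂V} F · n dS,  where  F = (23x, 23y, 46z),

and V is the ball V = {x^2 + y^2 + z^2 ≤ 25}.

By the divergence theorem,

    ∯_{∂V} F · n dS = ∭_V (∇ · F) dV.

Compute the divergence:
    ∇ · F = ∂F_x/∂x + ∂F_y/∂y + ∂F_z/∂z = 23 + 23 + 46 = 92.

In spherical coordinates, x = ρ sin(φ) cos(θ), y = ρ sin(φ) sin(θ), z = ρ cos(φ), dV = ρ^2 sin(φ) dρ dφ dθ, with 0 ≤ ρ ≤ 5, 0 ≤ φ ≤ π, 0 ≤ θ ≤ 2π.

The integrand, after substitution and multiplying by the volume element, becomes (92) · ρ^2 sin(φ), so

    ∭_V (∇·F) dV = ∫_0^{2π} ∫_0^{π} ∫_0^{5} (92) · ρ^2 sin(φ) dρ dφ dθ.

Inner (ρ from 0 to 5): 11500sin(φ)/3.
Middle (φ from 0 to π): 23000/3.
Outer (θ from 0 to 2π): 46000π/3.

Therefore ∯_{∂V} F · n dS = 46000π/3.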